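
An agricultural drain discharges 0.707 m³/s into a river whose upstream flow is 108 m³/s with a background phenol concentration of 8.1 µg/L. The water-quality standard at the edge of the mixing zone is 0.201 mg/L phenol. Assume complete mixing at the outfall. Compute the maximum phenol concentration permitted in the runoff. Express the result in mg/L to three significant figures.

29.7 mg/L

8.1 µg/L = 0.0081 mg/L.
Mass balance: 0.201·108.7 = 0.707·Cₑ + 108·0.0081.
Cₑ = (21.85 − 0.8748) / 0.707 = 29.67 mg/L.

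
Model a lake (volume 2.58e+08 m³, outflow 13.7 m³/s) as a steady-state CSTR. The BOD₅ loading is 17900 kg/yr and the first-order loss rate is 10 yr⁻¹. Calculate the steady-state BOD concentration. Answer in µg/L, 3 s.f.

Outflow Q = 13.7 m³/s × 3.156e+07 s/yr = 4.323e+08 m³/yr.
Steady-state CSTR mass balance: W = Q·C + k·V·C, so C = W/(Q + kV).
Q + kV = 4.323e+08 + 10·2.58e+08 = 3.012e+09 m³/yr.
C = 17900/3.012e+09 = 5.942e-06 kg/m³ = 0.005942 mg/L = 5.942 µg/L.

5.94 µg/L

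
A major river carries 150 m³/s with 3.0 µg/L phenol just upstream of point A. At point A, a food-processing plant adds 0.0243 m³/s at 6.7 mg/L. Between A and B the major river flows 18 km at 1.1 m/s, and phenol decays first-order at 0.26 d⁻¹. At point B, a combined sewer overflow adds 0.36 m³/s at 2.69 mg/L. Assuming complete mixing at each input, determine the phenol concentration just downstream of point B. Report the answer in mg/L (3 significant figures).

3.0 µg/L = 0.003 mg/L.
After input A: C = (150·0.003 + 0.0243·6.7) / 150 = 0.004085 mg/L.
Over the 18 km reach to input B (t = 1.636e+04 s = 0.1894 d), decay gives C = 0.004085·exp(−0.26·0.1894) = 0.003888 mg/L.
After input B: C = (150·0.003888 + 0.36·2.69) / 150.4 = 0.01032 mg/L.

0.0103 mg/L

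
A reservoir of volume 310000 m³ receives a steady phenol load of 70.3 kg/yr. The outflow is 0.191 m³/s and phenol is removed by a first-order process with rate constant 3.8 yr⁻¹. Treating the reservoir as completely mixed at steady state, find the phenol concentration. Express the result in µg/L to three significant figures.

Outflow Q = 0.191 m³/s × 3.156e+07 s/yr = 6.028e+06 m³/yr.
Steady-state CSTR mass balance: W = Q·C + k·V·C, so C = W/(Q + kV).
Q + kV = 6.028e+06 + 3.8·310000 = 7.206e+06 m³/yr.
C = 70.3/7.206e+06 = 9.756e-06 kg/m³ = 0.009756 mg/L = 9.756 µg/L.

9.76 µg/L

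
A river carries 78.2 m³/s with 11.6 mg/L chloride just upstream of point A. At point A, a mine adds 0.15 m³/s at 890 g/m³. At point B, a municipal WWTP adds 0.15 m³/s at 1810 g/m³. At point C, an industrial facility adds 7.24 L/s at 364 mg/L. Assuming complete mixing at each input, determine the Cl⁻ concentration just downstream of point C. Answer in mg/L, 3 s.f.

16.7 mg/L

After input A: C = (78.2·11.6 + 0.15·890) / 78.35 = 13.28 mg/L.
After input B: C = (78.35·13.28 + 0.15·1810) / 78.5 = 16.71 mg/L.
7.24 L/s = 0.00724 m³/s.
After input C: C = (78.5·16.71 + 0.00724·364) / 78.51 = 16.75 mg/L.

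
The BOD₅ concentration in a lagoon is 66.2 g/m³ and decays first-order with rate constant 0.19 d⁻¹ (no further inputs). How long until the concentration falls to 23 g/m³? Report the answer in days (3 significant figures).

t = ln(C₀/C)/k = ln(66.2/23)/0.19 = 1.057/0.19 = 5.564 d.

5.56 d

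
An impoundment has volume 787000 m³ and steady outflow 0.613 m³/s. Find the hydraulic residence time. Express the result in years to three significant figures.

0.0407 yr

Q = 0.613 m³/s × 3.156e+07 s/yr = 1.934e+07 m³/yr.
Hydraulic residence time τ = V/Q = 787000/1.934e+07 = 0.04068 yr.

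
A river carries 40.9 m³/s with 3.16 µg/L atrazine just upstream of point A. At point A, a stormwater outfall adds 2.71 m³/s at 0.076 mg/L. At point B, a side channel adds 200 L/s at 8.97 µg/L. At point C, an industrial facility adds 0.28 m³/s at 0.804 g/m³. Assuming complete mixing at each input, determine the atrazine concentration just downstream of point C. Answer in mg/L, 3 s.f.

3.16 µg/L = 0.00316 mg/L.
After input A: C = (40.9·0.00316 + 2.71·0.076) / 43.61 = 0.007686 mg/L.
200 L/s = 0.2 m³/s.
8.97 µg/L = 0.00897 mg/L.
After input B: C = (43.61·0.007686 + 0.2·0.00897) / 43.81 = 0.007692 mg/L.
After input C: C = (43.81·0.007692 + 0.28·0.804) / 44.09 = 0.01275 mg/L.

0.0127 mg/L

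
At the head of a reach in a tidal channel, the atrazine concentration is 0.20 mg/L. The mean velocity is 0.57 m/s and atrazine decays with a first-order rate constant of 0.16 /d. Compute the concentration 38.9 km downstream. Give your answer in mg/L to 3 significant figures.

Travel time t = 38.9 km / 0.57 m/s = 3.89e+04/0.57 = 6.825e+04 s = 0.7899 d.
First-order decay: C = 0.20·exp(−0.16·0.7899) = 0.20·0.8813 = 0.1763 mg/L.

0.176 mg/L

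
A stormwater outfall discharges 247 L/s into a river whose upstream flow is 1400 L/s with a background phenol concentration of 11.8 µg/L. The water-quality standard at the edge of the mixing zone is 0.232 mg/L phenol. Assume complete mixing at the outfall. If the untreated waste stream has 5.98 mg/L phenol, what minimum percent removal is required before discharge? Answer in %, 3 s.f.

247 L/s = 0.247 m³/s.
1400 L/s = 1.4 m³/s.
11.8 µg/L = 0.0118 mg/L.
Mass balance: 0.232·1.647 = 0.247·Cₑ + 1.4·0.0118.
Cₑ = (0.3821 − 0.01652) / 0.247 = 1.48 mg/L.
Required removal = 1 − 1.48/5.98 = 75.25 %.

75.2 %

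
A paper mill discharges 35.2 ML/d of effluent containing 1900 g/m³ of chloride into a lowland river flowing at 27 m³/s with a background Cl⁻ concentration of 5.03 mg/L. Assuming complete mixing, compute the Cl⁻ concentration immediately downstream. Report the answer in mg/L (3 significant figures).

35.2 ML/d = 0.4074 m³/s.
By mass balance at complete mixing, C = (0.4074·1900 + 27·5.03) / (0.4074 + 27) = 909.9/27.41 = 33.2 mg/L.

33.2 mg/L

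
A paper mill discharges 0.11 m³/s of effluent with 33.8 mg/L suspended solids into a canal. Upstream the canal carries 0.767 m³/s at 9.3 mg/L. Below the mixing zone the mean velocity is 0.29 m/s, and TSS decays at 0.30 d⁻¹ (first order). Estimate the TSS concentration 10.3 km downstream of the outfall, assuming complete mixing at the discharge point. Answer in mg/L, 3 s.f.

10.9 mg/L

After complete mixing, C₀ = (0.11·33.8 + 0.767·9.3) / 0.877 = 12.37 mg/L.
Travel time t = 1.03e+04 m / 0.29 m/s = 3.552e+04 s = 0.4111 d.
C = 12.37·exp(−0.30·0.4111) = 12.37·0.884 = 10.94 mg/L.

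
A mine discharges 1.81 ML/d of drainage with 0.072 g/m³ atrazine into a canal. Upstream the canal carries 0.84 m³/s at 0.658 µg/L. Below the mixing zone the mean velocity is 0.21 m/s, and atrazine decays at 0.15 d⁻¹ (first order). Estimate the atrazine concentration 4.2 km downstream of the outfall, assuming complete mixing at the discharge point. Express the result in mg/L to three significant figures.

0.00231 mg/L

1.81 ML/d = 0.02095 m³/s.
0.658 µg/L = 0.000658 mg/L.
After complete mixing, C₀ = (0.02095·0.072 + 0.84·0.000658) / 0.8609 = 0.002394 mg/L.
Travel time t = 4200 m / 0.21 m/s = 2e+04 s = 0.2315 d.
C = 0.002394·exp(−0.15·0.2315) = 0.002394·0.9659 = 0.002312 mg/L.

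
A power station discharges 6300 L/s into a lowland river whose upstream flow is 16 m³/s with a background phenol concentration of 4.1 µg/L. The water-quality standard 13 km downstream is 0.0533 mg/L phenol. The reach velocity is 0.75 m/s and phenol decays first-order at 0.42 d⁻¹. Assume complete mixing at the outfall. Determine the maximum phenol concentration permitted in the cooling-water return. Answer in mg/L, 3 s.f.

0.195 mg/L

6300 L/s = 6.3 m³/s.
4.1 µg/L = 0.0041 mg/L.
Travel time to the compliance point: t = 1.3e+04/0.75 = 1.733e+04 s = 0.2006 d; decay factor exp(−0.42·0.2006) = 0.9192.
So the concentration just after mixing may be at most 0.0533/0.9192 = 0.05799 mg/L.
Mass balance: 0.05799·22.3 = 6.3·Cₑ + 16·0.0041.
Cₑ = (1.293 − 0.0656) / 6.3 = 0.1948 mg/L.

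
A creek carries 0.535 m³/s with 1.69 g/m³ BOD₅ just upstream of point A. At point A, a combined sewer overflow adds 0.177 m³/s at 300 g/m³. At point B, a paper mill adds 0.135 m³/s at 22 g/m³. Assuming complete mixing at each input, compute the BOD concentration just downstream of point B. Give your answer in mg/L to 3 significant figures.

67.3 mg/L

After input A: C = (0.535·1.69 + 0.177·300) / 0.712 = 75.85 mg/L.
After input B: C = (0.712·75.85 + 0.135·22) / 0.847 = 67.27 mg/L.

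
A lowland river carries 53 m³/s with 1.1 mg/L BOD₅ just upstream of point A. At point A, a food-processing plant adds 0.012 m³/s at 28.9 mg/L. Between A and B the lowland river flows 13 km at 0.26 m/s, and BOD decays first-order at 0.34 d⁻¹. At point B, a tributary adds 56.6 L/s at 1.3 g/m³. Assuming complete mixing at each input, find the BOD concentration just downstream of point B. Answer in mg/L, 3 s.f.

0.909 mg/L

After input A: C = (53·1.1 + 0.012·28.9) / 53.01 = 1.106 mg/L.
Over the 13 km reach to input B (t = 5e+04 s = 0.5787 d), decay gives C = 1.106·exp(−0.34·0.5787) = 0.9087 mg/L.
56.6 L/s = 0.0566 m³/s.
After input B: C = (53.01·0.9087 + 0.0566·1.3) / 53.07 = 0.9091 mg/L.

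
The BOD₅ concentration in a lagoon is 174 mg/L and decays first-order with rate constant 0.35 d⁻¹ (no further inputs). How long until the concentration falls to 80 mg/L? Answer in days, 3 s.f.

t = ln(C₀/C)/k = ln(174/80)/0.35 = 0.777/0.35 = 2.22 d.

2.22 d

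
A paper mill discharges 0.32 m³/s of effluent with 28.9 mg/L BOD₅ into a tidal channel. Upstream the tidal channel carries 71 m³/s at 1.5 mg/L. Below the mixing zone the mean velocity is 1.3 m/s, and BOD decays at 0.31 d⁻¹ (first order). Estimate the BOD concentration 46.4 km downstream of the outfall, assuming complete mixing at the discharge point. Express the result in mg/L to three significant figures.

1.43 mg/L

After complete mixing, C₀ = (0.32·28.9 + 71·1.5) / 71.32 = 1.623 mg/L.
Travel time t = 4.64e+04 m / 1.3 m/s = 3.569e+04 s = 0.4131 d.
C = 1.623·exp(−0.31·0.4131) = 1.623·0.8798 = 1.428 mg/L.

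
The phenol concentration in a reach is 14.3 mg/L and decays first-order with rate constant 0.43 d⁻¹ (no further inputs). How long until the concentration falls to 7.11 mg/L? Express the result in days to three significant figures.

t = ln(C₀/C)/k = ln(14.3/7.11)/0.43 = 0.6988/0.43 = 1.625 d.

1.63 d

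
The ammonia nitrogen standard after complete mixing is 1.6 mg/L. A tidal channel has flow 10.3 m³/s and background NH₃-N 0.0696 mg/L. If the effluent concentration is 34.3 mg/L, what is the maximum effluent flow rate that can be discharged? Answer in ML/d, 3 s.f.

Mass balance at complete mixing: C_std·(Q_w + Q_r) = Q_w·C_e + Q_r·C_b.
Rearranging, Q_w = Q_r·(C_std − C_b)/(C_e − C_std) = 10.3·(1.6 − 0.0696) / (34.3 − 1.6) = 0.4821 m³/s.
= 41.65 ML/d.

41.6 ML/d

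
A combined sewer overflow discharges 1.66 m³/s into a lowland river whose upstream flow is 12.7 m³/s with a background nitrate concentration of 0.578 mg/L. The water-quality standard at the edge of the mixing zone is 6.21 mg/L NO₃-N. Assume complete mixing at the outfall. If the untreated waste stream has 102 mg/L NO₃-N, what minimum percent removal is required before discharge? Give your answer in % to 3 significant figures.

51.7 %

Mass balance: 6.21·14.36 = 1.66·Cₑ + 12.7·0.578.
Cₑ = (89.18 − 7.341) / 1.66 = 49.3 mg/L.
Required removal = 1 − 49.3/102 = 51.67 %.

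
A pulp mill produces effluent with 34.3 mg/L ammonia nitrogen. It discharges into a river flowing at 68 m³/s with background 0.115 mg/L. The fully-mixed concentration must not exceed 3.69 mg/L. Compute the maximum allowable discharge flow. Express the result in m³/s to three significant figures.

Mass balance at complete mixing: C_std·(Q_w + Q_r) = Q_w·C_e + Q_r·C_b.
Rearranging, Q_w = Q_r·(C_std − C_b)/(C_e − C_std) = 68·(3.69 − 0.115) / (34.3 − 3.69) = 7.942 m³/s.

7.94 m³/s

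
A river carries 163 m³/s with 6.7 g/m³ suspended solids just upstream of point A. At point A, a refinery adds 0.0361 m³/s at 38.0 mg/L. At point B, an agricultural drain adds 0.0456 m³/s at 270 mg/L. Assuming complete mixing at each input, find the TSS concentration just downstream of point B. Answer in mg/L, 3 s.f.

After input A: C = (163·6.7 + 0.0361·38) / 163 = 6.707 mg/L.
After input B: C = (163·6.707 + 0.0456·270) / 163.1 = 6.781 mg/L.

6.78 mg/L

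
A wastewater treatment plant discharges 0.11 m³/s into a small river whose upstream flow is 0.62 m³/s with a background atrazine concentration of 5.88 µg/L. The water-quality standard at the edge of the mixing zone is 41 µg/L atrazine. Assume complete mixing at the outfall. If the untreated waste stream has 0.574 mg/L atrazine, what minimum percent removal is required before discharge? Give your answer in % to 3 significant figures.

58.4 %

5.88 µg/L = 0.00588 mg/L.
41 µg/L = 0.041 mg/L.
Mass balance: 0.041·0.73 = 0.11·Cₑ + 0.62·0.00588.
Cₑ = (0.02993 − 0.003646) / 0.11 = 0.2389 mg/L.
Required removal = 1 − 0.2389/0.574 = 58.37 %.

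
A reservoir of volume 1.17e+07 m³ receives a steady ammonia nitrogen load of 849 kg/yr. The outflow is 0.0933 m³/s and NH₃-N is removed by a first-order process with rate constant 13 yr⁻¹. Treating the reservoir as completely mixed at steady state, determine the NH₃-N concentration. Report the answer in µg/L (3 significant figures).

Outflow Q = 0.0933 m³/s × 3.156e+07 s/yr = 2.944e+06 m³/yr.
Steady-state CSTR mass balance: W = Q·C + k·V·C, so C = W/(Q + kV).
Q + kV = 2.944e+06 + 13·1.17e+07 = 1.55e+08 m³/yr.
C = 849/1.55e+08 = 5.476e-06 kg/m³ = 0.005476 mg/L = 5.476 µg/L.

5.48 µg/L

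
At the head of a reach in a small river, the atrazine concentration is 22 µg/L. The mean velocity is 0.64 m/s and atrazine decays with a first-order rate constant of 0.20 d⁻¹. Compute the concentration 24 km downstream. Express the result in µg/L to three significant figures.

20.2 µg/L

Travel time t = 24 km / 0.64 m/s = 2.4e+04/0.64 = 3.75e+04 s = 0.434 d.
First-order decay: C = 22·exp(−0.20·0.434) = 22·0.9169 = 20.17 µg/L.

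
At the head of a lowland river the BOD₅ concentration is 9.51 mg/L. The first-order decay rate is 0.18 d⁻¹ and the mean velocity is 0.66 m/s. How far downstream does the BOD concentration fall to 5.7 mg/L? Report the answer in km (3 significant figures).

162 km

From C = C₀·e^(−kt), t = ln(C₀/C)/k = ln(9.51/5.7)/0.18 = 0.5119/0.18 = 2.844 d.
Distance = v·t = 0.66 m/s × 2.457e+05 s = 1.622e+05 m = 162.2 km.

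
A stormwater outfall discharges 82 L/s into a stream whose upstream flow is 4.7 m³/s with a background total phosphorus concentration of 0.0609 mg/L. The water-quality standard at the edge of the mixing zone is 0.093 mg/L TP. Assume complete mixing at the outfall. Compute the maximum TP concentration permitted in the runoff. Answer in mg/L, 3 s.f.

82 L/s = 0.082 m³/s.
Mass balance: 0.093·4.782 = 0.082·Cₑ + 4.7·0.0609.
Cₑ = (0.4447 − 0.2862) / 0.082 = 1.933 mg/L.

1.93 mg/L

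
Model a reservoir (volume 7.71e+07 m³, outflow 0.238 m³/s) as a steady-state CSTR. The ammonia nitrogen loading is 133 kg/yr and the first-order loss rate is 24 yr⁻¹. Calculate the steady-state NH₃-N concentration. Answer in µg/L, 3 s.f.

Outflow Q = 0.238 m³/s × 3.156e+07 s/yr = 7.511e+06 m³/yr.
Steady-state CSTR mass balance: W = Q·C + k·V·C, so C = W/(Q + kV).
Q + kV = 7.511e+06 + 24·7.71e+07 = 1.858e+09 m³/yr.
C = 133/1.858e+09 = 7.159e-08 kg/m³ = 7.159e-05 mg/L = 0.07159 µg/L.

0.0716 µg/L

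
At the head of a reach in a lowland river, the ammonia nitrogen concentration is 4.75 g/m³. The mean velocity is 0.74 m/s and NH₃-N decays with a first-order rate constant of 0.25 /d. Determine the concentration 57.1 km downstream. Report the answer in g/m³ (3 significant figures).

Travel time t = 57.1 km / 0.74 m/s = 5.71e+04/0.74 = 7.716e+04 s = 0.8931 d.
First-order decay: C = 4.75·exp(−0.25·0.8931) = 4.75·0.7999 = 3.8 g/m³.

3.80 g/m³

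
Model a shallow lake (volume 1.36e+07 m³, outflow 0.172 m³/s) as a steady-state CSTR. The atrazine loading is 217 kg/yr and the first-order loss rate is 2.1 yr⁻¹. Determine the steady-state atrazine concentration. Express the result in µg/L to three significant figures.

Outflow Q = 0.172 m³/s × 3.156e+07 s/yr = 5.428e+06 m³/yr.
Steady-state CSTR mass balance: W = Q·C + k·V·C, so C = W/(Q + kV).
Q + kV = 5.428e+06 + 2.1·1.36e+07 = 3.399e+07 m³/yr.
C = 217/3.399e+07 = 6.385e-06 kg/m³ = 0.006385 mg/L = 6.385 µg/L.

6.38 µg/L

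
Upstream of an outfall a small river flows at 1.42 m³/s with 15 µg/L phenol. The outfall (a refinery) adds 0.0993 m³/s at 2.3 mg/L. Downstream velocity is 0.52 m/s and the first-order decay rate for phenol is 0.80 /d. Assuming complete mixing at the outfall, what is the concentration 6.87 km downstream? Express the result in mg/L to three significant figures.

0.145 mg/L

15 µg/L = 0.015 mg/L.
After complete mixing, C₀ = (0.0993·2.3 + 1.42·0.015) / 1.519 = 0.1643 mg/L.
Travel time t = 6870 m / 0.52 m/s = 1.321e+04 s = 0.1529 d.
C = 0.1643·exp(−0.80·0.1529) = 0.1643·0.8849 = 0.1454 mg/L.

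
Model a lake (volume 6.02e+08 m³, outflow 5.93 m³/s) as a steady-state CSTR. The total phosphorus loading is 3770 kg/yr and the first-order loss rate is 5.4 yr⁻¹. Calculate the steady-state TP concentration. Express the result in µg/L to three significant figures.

1.10 µg/L

Outflow Q = 5.93 m³/s × 3.156e+07 s/yr = 1.871e+08 m³/yr.
Steady-state CSTR mass balance: W = Q·C + k·V·C, so C = W/(Q + kV).
Q + kV = 1.871e+08 + 5.4·6.02e+08 = 3.438e+09 m³/yr.
C = 3770/3.438e+09 = 1.097e-06 kg/m³ = 0.001097 mg/L = 1.097 µg/L.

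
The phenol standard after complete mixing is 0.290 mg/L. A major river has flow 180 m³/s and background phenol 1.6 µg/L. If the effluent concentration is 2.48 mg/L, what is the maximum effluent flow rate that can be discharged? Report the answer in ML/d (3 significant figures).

2050 ML/d

1.6 µg/L = 0.0016 mg/L.
Mass balance at complete mixing: C_std·(Q_w + Q_r) = Q_w·C_e + Q_r·C_b.
Rearranging, Q_w = Q_r·(C_std − C_b)/(C_e − C_std) = 180·(0.29 − 0.0016) / (2.48 − 0.29) = 23.7 m³/s.
= 2048 ML/d.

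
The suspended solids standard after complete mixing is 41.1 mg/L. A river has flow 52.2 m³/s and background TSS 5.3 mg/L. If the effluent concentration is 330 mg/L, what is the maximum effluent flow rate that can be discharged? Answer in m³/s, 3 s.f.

6.47 m³/s

Mass balance at complete mixing: C_std·(Q_w + Q_r) = Q_w·C_e + Q_r·C_b.
Rearranging, Q_w = Q_r·(C_std − C_b)/(C_e − C_std) = 52.2·(41.1 − 5.3) / (330 − 41.1) = 6.469 m³/s.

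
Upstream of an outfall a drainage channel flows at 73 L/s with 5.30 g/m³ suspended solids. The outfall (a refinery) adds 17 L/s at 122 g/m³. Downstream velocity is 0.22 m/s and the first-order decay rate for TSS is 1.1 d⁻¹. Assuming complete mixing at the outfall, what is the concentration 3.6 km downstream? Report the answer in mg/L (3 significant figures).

17 L/s = 0.017 m³/s.
73 L/s = 0.073 m³/s.
After complete mixing, C₀ = (0.017·122 + 0.073·5.3) / 0.09 = 27.34 mg/L.
Travel time t = 3600 m / 0.22 m/s = 1.636e+04 s = 0.1894 d.
C = 27.34·exp(−1.1·0.1894) = 27.34·0.8119 = 22.2 mg/L.

22.2 mg/L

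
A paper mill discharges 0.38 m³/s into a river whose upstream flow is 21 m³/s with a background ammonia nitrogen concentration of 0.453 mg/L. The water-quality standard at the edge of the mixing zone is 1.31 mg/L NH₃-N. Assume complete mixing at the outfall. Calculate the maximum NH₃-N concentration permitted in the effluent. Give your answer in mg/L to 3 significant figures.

48.7 mg/L

Mass balance: 1.31·21.38 = 0.38·Cₑ + 21·0.453.
Cₑ = (28.01 − 9.513) / 0.38 = 48.67 mg/L.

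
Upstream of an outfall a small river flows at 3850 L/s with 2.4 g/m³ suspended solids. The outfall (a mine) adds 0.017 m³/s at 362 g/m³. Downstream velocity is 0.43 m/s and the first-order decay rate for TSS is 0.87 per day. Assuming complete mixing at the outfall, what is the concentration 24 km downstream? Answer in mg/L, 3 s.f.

3850 L/s = 3.85 m³/s.
After complete mixing, C₀ = (0.017·362 + 3.85·2.4) / 3.867 = 3.981 mg/L.
Travel time t = 2.4e+04 m / 0.43 m/s = 5.581e+04 s = 0.646 d.
C = 3.981·exp(−0.87·0.646) = 3.981·0.5701 = 2.269 mg/L.

2.27 mg/L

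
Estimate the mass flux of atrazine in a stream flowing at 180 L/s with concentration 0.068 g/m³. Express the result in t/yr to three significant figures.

0.386 t/yr

180 L/s = 0.18 m³/s.
Mass flux = Q·C = 0.18 m³/s × 0.068 g/m³ = 0.01224 g/s.
= 0.01224 g/s × 31.56 = 0.3863 t/yr.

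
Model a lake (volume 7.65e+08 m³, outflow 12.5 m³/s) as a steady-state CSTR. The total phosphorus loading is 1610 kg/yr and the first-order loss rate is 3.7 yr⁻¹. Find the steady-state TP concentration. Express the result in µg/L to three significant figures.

0.499 µg/L

Outflow Q = 12.5 m³/s × 3.156e+07 s/yr = 3.945e+08 m³/yr.
Steady-state CSTR mass balance: W = Q·C + k·V·C, so C = W/(Q + kV).
Q + kV = 3.945e+08 + 3.7·7.65e+08 = 3.225e+09 m³/yr.
C = 1610/3.225e+09 = 4.992e-07 kg/m³ = 0.0004992 mg/L = 0.4992 µg/L.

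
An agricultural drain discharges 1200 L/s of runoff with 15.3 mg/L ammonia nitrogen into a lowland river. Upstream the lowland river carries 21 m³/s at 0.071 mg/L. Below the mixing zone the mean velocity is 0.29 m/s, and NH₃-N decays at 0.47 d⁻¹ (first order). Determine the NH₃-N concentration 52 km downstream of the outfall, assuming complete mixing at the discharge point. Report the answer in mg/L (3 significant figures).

0.337 mg/L

1200 L/s = 1.2 m³/s.
After complete mixing, C₀ = (1.2·15.3 + 21·0.071) / 22.2 = 0.8942 mg/L.
Travel time t = 5.2e+04 m / 0.29 m/s = 1.793e+05 s = 2.075 d.
C = 0.8942·exp(−0.47·2.075) = 0.8942·0.377 = 0.3371 mg/L.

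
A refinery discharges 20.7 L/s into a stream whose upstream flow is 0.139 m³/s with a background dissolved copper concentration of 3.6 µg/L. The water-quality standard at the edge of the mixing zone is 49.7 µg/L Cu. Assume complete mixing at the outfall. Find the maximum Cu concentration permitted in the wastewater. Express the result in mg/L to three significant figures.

20.7 L/s = 0.0207 m³/s.
3.6 µg/L = 0.0036 mg/L.
49.7 µg/L = 0.0497 mg/L.
Mass balance: 0.0497·0.1597 = 0.0207·Cₑ + 0.139·0.0036.
Cₑ = (0.007937 − 0.0005004) / 0.0207 = 0.3593 mg/L.

0.359 mg/L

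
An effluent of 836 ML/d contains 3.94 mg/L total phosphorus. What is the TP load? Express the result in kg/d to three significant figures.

836 ML/d = 9.676 m³/s.
Mass flux = Q·C = 9.676 m³/s × 3.94 g/m³ = 38.12 g/s.
= 38.12 g/s × 86.4 = 3294 kg/d.

3290 kg/d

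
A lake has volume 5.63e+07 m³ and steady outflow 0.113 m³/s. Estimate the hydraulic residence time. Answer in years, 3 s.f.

Q = 0.113 m³/s × 3.156e+07 s/yr = 3.566e+06 m³/yr.
Hydraulic residence time τ = V/Q = 5.63e+07/3.566e+06 = 15.79 yr.

15.8 yr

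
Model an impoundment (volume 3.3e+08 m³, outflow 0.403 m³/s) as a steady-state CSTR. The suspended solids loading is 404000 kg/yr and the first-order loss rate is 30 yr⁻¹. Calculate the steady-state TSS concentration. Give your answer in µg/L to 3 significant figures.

Outflow Q = 0.403 m³/s × 3.156e+07 s/yr = 1.272e+07 m³/yr.
Steady-state CSTR mass balance: W = Q·C + k·V·C, so C = W/(Q + kV).
Q + kV = 1.272e+07 + 30·3.3e+08 = 9.913e+09 m³/yr.
C = 404000/9.913e+09 = 4.076e-05 kg/m³ = 0.04076 mg/L = 40.76 µg/L.

40.8 µg/L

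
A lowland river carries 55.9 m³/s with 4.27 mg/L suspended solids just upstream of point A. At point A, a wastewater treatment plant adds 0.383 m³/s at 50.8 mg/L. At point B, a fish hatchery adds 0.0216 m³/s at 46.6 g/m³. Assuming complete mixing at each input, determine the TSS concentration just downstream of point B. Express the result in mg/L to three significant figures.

After input A: C = (55.9·4.27 + 0.383·50.8) / 56.28 = 4.587 mg/L.
After input B: C = (56.28·4.587 + 0.0216·46.6) / 56.3 = 4.603 mg/L.

4.60 mg/L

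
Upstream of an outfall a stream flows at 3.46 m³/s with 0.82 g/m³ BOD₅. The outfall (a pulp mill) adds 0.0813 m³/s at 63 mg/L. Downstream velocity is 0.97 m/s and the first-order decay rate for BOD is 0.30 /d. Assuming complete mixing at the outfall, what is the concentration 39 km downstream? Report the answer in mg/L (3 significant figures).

1.95 mg/L

After complete mixing, C₀ = (0.0813·63 + 3.46·0.82) / 3.541 = 2.248 mg/L.
Travel time t = 3.9e+04 m / 0.97 m/s = 4.021e+04 s = 0.4653 d.
C = 2.248·exp(−0.30·0.4653) = 2.248·0.8697 = 1.955 mg/L.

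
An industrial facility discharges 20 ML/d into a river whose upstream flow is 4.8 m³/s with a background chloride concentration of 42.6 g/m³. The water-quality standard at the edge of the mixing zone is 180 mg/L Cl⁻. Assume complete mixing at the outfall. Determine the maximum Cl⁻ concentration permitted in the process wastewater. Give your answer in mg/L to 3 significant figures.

20 ML/d = 0.2315 m³/s.
Mass balance: 180·5.031 = 0.2315·Cₑ + 4.8·42.6.
Cₑ = (905.7 − 204.5) / 0.2315 = 3029 mg/L.

3030 mg/L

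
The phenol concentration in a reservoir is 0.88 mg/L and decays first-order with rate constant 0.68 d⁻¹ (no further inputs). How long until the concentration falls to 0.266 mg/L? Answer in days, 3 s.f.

t = ln(C₀/C)/k = ln(0.88/0.266)/0.68 = 1.196/0.68 = 1.759 d.

1.76 d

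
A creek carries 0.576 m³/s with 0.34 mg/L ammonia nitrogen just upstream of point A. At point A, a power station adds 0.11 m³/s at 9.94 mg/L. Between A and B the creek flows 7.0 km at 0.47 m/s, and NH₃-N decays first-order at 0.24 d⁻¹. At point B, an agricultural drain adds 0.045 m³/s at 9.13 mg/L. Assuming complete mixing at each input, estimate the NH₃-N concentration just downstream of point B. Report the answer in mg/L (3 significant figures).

2.25 mg/L

After input A: C = (0.576·0.34 + 0.11·9.94) / 0.686 = 1.879 mg/L.
Over the 7.0 km reach to input B (t = 1.489e+04 s = 0.1724 d), decay gives C = 1.879·exp(−0.24·0.1724) = 1.803 mg/L.
After input B: C = (0.686·1.803 + 0.045·9.13) / 0.731 = 2.254 mg/L.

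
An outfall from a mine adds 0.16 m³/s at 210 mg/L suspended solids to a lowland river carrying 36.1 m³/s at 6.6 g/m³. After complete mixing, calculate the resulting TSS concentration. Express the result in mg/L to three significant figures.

Flow-weighted mixing gives C = (0.16·210 + 36.1·6.6) / (0.16 + 36.1) = 271.9/36.26 = 7.498 mg/L.

7.50 mg/L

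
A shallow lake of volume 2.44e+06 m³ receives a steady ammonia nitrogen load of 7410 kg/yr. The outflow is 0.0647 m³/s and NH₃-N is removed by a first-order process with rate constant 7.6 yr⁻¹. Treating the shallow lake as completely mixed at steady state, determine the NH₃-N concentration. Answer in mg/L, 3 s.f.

0.360 mg/L

Outflow Q = 0.0647 m³/s × 3.156e+07 s/yr = 2.042e+06 m³/yr.
Steady-state CSTR mass balance: W = Q·C + k·V·C, so C = W/(Q + kV).
Q + kV = 2.042e+06 + 7.6·2.44e+06 = 2.059e+07 m³/yr.
C = 7410/2.059e+07 = 0.00036 kg/m³ = 0.36 mg/L.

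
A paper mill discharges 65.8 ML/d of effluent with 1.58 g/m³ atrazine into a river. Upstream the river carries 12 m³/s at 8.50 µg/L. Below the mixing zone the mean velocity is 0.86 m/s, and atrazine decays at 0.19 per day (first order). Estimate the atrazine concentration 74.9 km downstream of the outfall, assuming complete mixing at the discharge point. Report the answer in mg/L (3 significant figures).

0.0845 mg/L

65.8 ML/d = 0.7616 m³/s.
8.50 µg/L = 0.0085 mg/L.
After complete mixing, C₀ = (0.7616·1.58 + 12·0.0085) / 12.76 = 0.1023 mg/L.
Travel time t = 7.49e+04 m / 0.86 m/s = 8.709e+04 s = 1.008 d.
C = 0.1023·exp(−0.19·1.008) = 0.1023·0.8257 = 0.08445 mg/L.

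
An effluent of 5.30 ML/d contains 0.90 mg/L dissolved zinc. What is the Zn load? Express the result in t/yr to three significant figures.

1.74 t/yr

5.30 ML/d = 0.06134 m³/s.
Mass flux = Q·C = 0.06134 m³/s × 0.9 g/m³ = 0.05521 g/s.
= 0.05521 g/s × 31.56 = 1.742 t/yr.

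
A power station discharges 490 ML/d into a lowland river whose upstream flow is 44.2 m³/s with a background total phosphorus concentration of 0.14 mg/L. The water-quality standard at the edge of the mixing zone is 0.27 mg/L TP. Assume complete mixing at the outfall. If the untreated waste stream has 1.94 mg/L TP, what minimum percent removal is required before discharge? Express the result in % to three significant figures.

33.9 %

490 ML/d = 5.671 m³/s.
Mass balance: 0.27·49.87 = 5.671·Cₑ + 44.2·0.14.
Cₑ = (13.47 − 6.188) / 5.671 = 1.283 mg/L.
Required removal = 1 − 1.283/1.94 = 33.86 %.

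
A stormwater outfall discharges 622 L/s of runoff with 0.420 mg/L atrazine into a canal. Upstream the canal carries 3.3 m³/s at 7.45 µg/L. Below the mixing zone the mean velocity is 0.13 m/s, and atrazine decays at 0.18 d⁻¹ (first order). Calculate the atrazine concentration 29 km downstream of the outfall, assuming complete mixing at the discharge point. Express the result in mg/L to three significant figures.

0.0458 mg/L

622 L/s = 0.622 m³/s.
7.45 µg/L = 0.00745 mg/L.
After complete mixing, C₀ = (0.622·0.42 + 3.3·0.00745) / 3.922 = 0.07288 mg/L.
Travel time t = 2.9e+04 m / 0.13 m/s = 2.231e+05 s = 2.582 d.
C = 0.07288·exp(−0.18·2.582) = 0.07288·0.6283 = 0.04579 mg/L.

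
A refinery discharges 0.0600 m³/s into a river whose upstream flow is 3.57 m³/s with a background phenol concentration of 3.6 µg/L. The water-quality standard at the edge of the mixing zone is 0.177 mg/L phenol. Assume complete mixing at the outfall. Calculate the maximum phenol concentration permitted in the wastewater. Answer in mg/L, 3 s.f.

3.6 µg/L = 0.0036 mg/L.
Mass balance: 0.177·3.63 = 0.06·Cₑ + 3.57·0.0036.
Cₑ = (0.6425 − 0.01285) / 0.06 = 10.49 mg/L.

10.5 mg/L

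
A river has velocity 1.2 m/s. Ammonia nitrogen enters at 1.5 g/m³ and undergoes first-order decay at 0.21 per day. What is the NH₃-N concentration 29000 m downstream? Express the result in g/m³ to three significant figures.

1.41 g/m³

Travel time t = 29000 m / 1.2 m/s = 2.9e+04/1.2 = 2.417e+04 s = 0.2797 d.
First-order decay: C = 1.5·exp(−0.21·0.2797) = 1.5·0.943 = 1.414 g/m³.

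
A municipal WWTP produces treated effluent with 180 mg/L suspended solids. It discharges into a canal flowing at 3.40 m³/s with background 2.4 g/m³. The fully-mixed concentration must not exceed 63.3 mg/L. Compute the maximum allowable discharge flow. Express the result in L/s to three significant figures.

1770 L/s

Mass balance at complete mixing: C_std·(Q_w + Q_r) = Q_w·C_e + Q_r·C_b.
Rearranging, Q_w = Q_r·(C_std − C_b)/(C_e − C_std) = 3.40·(63.3 − 2.4) / (180 − 63.3) = 1.774 m³/s.
= 1774 L/s.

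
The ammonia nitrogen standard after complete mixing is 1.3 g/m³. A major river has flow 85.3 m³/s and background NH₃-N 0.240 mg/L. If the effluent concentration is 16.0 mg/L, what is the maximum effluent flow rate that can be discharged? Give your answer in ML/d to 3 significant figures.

Mass balance at complete mixing: C_std·(Q_w + Q_r) = Q_w·C_e + Q_r·C_b.
Rearranging, Q_w = Q_r·(C_std − C_b)/(C_e − C_std) = 85.3·(1.3 − 0.24) / (16 − 1.3) = 6.151 m³/s.
= 531.4 ML/d.

531 ML/d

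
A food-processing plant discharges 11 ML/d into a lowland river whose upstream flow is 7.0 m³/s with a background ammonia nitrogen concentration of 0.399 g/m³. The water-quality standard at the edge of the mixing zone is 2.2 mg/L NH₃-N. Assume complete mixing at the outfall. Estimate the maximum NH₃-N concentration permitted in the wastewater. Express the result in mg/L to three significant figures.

11 ML/d = 0.1273 m³/s.
Mass balance: 2.2·7.127 = 0.1273·Cₑ + 7·0.399.
Cₑ = (15.68 − 2.793) / 0.1273 = 101.2 mg/L.

101 mg/L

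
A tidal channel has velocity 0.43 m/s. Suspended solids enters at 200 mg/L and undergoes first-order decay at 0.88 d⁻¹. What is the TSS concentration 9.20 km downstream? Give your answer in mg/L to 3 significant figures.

161 mg/L

Travel time t = 9.20 km / 0.43 m/s = 9200/0.43 = 2.14e+04 s = 0.2476 d.
First-order decay: C = 200·exp(−0.88·0.2476) = 200·0.8042 = 160.8 mg/L.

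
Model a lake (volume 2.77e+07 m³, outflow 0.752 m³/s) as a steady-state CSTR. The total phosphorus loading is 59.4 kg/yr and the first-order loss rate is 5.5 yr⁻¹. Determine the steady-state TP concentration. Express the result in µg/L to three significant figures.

0.337 µg/L

Outflow Q = 0.752 m³/s × 3.156e+07 s/yr = 2.373e+07 m³/yr.
Steady-state CSTR mass balance: W = Q·C + k·V·C, so C = W/(Q + kV).
Q + kV = 2.373e+07 + 5.5·2.77e+07 = 1.761e+08 m³/yr.
C = 59.4/1.761e+08 = 3.373e-07 kg/m³ = 0.0003373 mg/L = 0.3373 µg/L.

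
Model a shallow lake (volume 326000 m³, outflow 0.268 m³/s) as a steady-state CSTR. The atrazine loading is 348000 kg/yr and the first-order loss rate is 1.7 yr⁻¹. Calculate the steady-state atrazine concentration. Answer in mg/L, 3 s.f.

38.6 mg/L

Outflow Q = 0.268 m³/s × 3.156e+07 s/yr = 8.457e+06 m³/yr.
Steady-state CSTR mass balance: W = Q·C + k·V·C, so C = W/(Q + kV).
Q + kV = 8.457e+06 + 1.7·326000 = 9.012e+06 m³/yr.
C = 348000/9.012e+06 = 0.03862 kg/m³ = 38.62 mg/L.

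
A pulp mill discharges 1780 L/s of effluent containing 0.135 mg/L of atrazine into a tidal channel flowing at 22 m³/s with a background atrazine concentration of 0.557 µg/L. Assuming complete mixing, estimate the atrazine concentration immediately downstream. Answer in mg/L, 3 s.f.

1780 L/s = 1.78 m³/s.
0.557 µg/L = 0.000557 mg/L.
Flow-weighted mixing gives C = (1.78·0.135 + 22·0.000557) / (1.78 + 22) = 0.2526/23.78 = 0.01062 mg/L.

0.0106 mg/L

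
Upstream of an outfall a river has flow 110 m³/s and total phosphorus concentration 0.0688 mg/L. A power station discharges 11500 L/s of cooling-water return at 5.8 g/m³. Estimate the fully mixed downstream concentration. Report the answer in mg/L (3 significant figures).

11500 L/s = 11.5 m³/s.
Conservation of mass across the mixing zone: C = (11.5·5.8 + 110·0.0688) / (11.5 + 110) = 74.27/121.5 = 0.6113 mg/L.

0.611 mg/L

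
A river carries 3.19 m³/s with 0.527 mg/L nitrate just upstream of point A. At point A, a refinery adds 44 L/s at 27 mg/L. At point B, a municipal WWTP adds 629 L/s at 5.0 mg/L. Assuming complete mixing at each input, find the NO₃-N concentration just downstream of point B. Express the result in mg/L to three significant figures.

1.56 mg/L

44 L/s = 0.044 m³/s.
After input A: C = (3.19·0.527 + 0.044·27) / 3.234 = 0.8872 mg/L.
629 L/s = 0.629 m³/s.
After input B: C = (3.234·0.8872 + 0.629·5) / 3.863 = 1.557 mg/L.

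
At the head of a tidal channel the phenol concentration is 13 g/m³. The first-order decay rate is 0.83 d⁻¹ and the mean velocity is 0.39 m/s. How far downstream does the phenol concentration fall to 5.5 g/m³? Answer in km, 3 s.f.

From C = C₀·e^(−kt), t = ln(C₀/C)/k = ln(13/5.5)/0.83 = 0.8602/0.83 = 1.036 d.
Distance = v·t = 0.39 m/s × 8.954e+04 s = 3.492e+04 m = 34.92 km.

34.9 km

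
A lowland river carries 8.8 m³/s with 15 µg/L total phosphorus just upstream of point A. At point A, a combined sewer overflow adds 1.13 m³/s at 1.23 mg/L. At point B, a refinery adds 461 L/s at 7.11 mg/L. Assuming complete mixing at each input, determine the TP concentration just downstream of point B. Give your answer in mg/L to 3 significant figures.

15 µg/L = 0.015 mg/L.
After input A: C = (8.8·0.015 + 1.13·1.23) / 9.93 = 0.1533 mg/L.
461 L/s = 0.461 m³/s.
After input B: C = (9.93·0.1533 + 0.461·7.11) / 10.39 = 0.4619 mg/L.

0.462 mg/L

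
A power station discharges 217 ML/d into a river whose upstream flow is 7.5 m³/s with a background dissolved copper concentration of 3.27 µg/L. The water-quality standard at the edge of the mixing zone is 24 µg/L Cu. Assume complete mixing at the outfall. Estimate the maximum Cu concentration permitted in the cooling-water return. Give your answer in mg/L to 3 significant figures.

0.0859 mg/L

217 ML/d = 2.512 m³/s.
3.27 µg/L = 0.00327 mg/L.
24 µg/L = 0.024 mg/L.
Mass balance: 0.024·10.01 = 2.512·Cₑ + 7.5·0.00327.
Cₑ = (0.2403 − 0.02452) / 2.512 = 0.0859 mg/L.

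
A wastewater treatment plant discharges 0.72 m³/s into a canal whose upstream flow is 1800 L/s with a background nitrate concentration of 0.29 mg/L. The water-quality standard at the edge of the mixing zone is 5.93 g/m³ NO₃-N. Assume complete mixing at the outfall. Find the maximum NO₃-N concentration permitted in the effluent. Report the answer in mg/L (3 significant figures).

1800 L/s = 1.8 m³/s.
Mass balance: 5.93·2.52 = 0.72·Cₑ + 1.8·0.29.
Cₑ = (14.94 − 0.522) / 0.72 = 20.03 mg/L.

20.0 mg/L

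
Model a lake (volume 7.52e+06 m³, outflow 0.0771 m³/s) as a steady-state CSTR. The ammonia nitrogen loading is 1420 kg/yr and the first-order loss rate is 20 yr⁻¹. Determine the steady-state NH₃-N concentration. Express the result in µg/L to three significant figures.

Outflow Q = 0.0771 m³/s × 3.156e+07 s/yr = 2.433e+06 m³/yr.
Steady-state CSTR mass balance: W = Q·C + k·V·C, so C = W/(Q + kV).
Q + kV = 2.433e+06 + 20·7.52e+06 = 1.528e+08 m³/yr.
C = 1420/1.528e+08 = 9.291e-06 kg/m³ = 0.009291 mg/L = 9.291 µg/L.

9.29 µg/L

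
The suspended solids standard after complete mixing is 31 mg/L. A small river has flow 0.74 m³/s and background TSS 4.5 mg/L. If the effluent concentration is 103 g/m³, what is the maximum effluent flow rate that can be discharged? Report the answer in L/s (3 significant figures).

Mass balance at complete mixing: C_std·(Q_w + Q_r) = Q_w·C_e + Q_r·C_b.
Rearranging, Q_w = Q_r·(C_std − C_b)/(C_e − C_std) = 0.74·(31 − 4.5) / (103 − 31) = 0.2724 m³/s.
= 272.4 L/s.

272 L/s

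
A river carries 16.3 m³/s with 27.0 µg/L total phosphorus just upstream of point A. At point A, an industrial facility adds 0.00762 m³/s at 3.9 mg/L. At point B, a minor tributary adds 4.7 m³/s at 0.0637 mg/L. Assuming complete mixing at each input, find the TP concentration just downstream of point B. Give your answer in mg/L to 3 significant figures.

0.0366 mg/L

27.0 µg/L = 0.027 mg/L.
After input A: C = (16.3·0.027 + 0.00762·3.9) / 16.31 = 0.02881 mg/L.
After input B: C = (16.31·0.02881 + 4.7·0.0637) / 21.01 = 0.03662 mg/L.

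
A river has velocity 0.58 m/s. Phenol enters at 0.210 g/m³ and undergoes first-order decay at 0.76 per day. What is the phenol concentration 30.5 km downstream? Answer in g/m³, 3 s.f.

0.132 g/m³

Travel time t = 30.5 km / 0.58 m/s = 3.05e+04/0.58 = 5.259e+04 s = 0.6086 d.
First-order decay: C = 0.210·exp(−0.76·0.6086) = 0.210·0.6297 = 0.1322 g/m³.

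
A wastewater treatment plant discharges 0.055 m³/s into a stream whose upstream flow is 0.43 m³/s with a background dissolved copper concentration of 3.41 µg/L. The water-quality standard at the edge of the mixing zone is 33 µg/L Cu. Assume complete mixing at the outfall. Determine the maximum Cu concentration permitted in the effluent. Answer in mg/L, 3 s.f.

0.264 mg/L

3.41 µg/L = 0.00341 mg/L.
33 µg/L = 0.033 mg/L.
Mass balance: 0.033·0.485 = 0.055·Cₑ + 0.43·0.00341.
Cₑ = (0.01601 − 0.001466) / 0.055 = 0.2643 mg/L.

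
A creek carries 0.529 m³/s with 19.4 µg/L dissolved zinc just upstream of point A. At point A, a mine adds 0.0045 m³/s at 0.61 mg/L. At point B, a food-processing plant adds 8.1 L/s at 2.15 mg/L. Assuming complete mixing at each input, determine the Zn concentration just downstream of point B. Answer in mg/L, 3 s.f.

0.0562 mg/L

19.4 µg/L = 0.0194 mg/L.
After input A: C = (0.529·0.0194 + 0.0045·0.61) / 0.5335 = 0.02438 mg/L.
8.1 L/s = 0.0081 m³/s.
After input B: C = (0.5335·0.02438 + 0.0081·2.15) / 0.5416 = 0.05617 mg/L.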